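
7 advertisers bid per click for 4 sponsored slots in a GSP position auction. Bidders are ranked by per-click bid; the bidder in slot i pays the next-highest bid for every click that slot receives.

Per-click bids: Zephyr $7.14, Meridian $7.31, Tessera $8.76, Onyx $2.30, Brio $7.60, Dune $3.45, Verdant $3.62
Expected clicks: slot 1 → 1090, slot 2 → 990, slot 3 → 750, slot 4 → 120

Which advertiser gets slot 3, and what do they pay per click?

Meridian; $7.14 per click

Sorting advertisers: $8.76 (Tessera) > $7.60 (Brio) > $7.31 (Meridian) > $7.14 (Zephyr) > $3.62 (Verdant) > …
Slot 3 goes to the third-ranked bidder, Meridian, who pays the next bid down: $7.14/click.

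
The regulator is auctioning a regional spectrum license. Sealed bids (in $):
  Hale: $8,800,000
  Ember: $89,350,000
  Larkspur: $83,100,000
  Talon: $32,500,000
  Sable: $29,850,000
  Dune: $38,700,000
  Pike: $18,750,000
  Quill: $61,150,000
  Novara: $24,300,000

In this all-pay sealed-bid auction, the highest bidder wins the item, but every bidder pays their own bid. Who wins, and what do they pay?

Ember pays $89,350,000

All-pay sealed-bid auction: the highest bidder wins the item, but every bidder pays their own bid.
Sorting bids: 89,350,000 (Ember) > 83,100,000 (Larkspur) > 61,150,000 (Quill) > 38,700,000 (Dune) > 32,500,000 (Talon) > 29,850,000 (Sable) > …
Ember wins with the top bid; all bids are sunk regardless.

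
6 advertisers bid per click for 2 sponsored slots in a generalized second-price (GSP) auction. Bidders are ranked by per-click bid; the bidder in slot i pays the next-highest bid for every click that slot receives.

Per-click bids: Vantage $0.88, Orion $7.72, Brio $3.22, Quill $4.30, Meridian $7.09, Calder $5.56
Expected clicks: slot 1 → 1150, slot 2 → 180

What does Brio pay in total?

Brio pays $0.00

Sorting advertisers: $7.72 (Orion) > $7.09 (Meridian) > $5.56 (Calder) > …
Brio ranks below slot 2 → no slot, pays nothing.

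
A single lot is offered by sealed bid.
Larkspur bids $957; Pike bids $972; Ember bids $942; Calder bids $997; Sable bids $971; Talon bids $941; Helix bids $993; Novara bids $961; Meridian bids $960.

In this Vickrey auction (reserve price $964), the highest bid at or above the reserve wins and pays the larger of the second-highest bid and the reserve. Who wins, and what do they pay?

Bids ranked: 997 (Calder) > 993 (Helix) > 972 (Pike) > 971 (Sable) > 961 (Novara) > 960 (Meridian) > …
Calder has the top bid at or above the reserve ($997).
Second-highest bid $993 exceeds the reserve $964 → payment $993.

Calder pays $993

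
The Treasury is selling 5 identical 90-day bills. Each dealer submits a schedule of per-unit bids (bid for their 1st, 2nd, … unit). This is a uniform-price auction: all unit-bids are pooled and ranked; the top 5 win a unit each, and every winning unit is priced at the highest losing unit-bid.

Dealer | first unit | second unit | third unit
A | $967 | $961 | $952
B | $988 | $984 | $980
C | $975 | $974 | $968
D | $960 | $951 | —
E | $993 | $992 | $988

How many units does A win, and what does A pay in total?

All unit-bids, highest first — top 5: 993 (E-1), 992 (E-2), 988 (B-1), 988 (E-3), 984 (B-2)
Highest rejected unit-bid = $980.
A wins 0 unit(s) at $980 each.

A: 0 units, pays $0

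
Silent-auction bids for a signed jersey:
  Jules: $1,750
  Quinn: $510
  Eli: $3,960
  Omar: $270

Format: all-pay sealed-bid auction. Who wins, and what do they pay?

Bids ranked: 3,960 (Eli) > 1,750 (Jules) > 510 (Quinn) > 270 (Omar)
Eli wins with the top bid; all bids are sunk regardless.

Eli pays $3,960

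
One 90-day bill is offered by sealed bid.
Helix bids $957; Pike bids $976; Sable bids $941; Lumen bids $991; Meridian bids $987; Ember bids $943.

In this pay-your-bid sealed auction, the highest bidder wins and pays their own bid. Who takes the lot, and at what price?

Bids in order: 991 (Lumen) > 987 (Meridian) > 976 (Pike) > 957 (Helix) > 943 (Ember) > 941 (Sable)
Lumen is highest → pays own bid, $991.

Lumen pays $991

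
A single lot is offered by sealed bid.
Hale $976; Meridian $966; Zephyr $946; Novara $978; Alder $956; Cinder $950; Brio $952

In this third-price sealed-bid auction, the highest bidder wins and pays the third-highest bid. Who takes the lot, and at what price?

Novara pays $966

Sorting bids: 978 (Novara) > 976 (Hale) > 966 (Meridian) > 956 (Alder) > 952 (Brio) > 950 (Cinder) > …
Novara wins; payment is bid #3 in the ranking = $966.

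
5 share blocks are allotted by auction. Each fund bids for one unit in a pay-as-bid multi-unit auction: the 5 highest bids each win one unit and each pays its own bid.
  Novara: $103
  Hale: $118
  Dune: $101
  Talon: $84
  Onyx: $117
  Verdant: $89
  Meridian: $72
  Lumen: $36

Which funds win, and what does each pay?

Sorting: 118 (Hale), 117 (Onyx), 103 (Novara), 101 (Dune), 89 (Verdant), 84 (Talon), 72 (Meridian), …
Top 5: Hale, Onyx, Novara, Dune, Verdant.
Each winner pays its own bid: Hale $118, Onyx $117, Novara $103, Dune $101, Verdant $89.

Hale $118, Onyx $117, Novara $103, Dune $101, Verdant $89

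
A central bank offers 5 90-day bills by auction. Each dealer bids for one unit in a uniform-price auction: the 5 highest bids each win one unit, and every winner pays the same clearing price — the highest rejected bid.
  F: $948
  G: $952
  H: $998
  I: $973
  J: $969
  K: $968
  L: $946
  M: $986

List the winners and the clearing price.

H, M, I, J, K; each pays $952

Ordering the bids: 998 (H), 986 (M), 973 (I), 969 (J), 968 (K), 952 (G), 948 (F), …
Top 5: H, M, I, J, K.
Highest unsuccessful bid: $952 → clearing price.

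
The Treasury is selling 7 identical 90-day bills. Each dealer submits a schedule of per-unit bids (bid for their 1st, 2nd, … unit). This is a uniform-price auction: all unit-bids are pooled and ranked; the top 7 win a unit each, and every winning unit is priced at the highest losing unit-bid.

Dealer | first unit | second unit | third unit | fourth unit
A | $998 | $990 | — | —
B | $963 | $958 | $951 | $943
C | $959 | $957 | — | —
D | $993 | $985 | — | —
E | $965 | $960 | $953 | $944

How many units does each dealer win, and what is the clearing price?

A 2, B 1, D 2, E 2; clearing price $959

All unit-bids, highest first — top 7: 998 (A-1), 993 (D-1), 990 (A-2), 985 (D-2), 965 (E-1), 963 (B-1), 960 (E-2)
First bid not allocated: $959.
Allocation: A 2, B 1, D 2, E 2.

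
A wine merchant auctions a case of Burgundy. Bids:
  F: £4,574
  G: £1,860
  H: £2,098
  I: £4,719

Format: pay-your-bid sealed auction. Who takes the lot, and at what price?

I pays £4,719

Bids in order: 4,719 (I) > 4,574 (F) > 2,098 (H) > 1,860 (G)
I has the highest bid and pays exactly that: £4,719.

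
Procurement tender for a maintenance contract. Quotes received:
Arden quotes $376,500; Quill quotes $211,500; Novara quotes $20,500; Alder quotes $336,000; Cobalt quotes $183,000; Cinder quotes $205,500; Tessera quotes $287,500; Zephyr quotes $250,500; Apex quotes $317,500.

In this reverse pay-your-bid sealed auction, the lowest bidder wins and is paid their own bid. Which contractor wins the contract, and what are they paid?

Novara is paid $20,500

Rule: the lowest bidder wins and is paid their own bid.
Sorting bids: 20,500 (Novara) < 183,000 (Cobalt) < 205,500 (Cinder) < 211,500 (Quill) < 250,500 (Zephyr) < 287,500 (Tessera) < …
First-price: Novara is paid what they bid, $20,500.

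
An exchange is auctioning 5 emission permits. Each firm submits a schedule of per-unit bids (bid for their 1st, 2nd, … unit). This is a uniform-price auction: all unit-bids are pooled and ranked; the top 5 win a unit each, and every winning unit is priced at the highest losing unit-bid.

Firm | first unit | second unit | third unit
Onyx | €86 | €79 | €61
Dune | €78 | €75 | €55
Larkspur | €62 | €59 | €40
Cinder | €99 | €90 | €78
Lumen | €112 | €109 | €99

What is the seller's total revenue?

Total revenue: €430

Pooled unit-bids ranked (top 5): 112 (Lumen-1), 109 (Lumen-2), 99 (Cinder-1), 99 (Lumen-3), 90 (Cinder-2)
Highest rejected unit-bid = €86.
Allocation: Cinder 2, Lumen 3. Every unit priced at €86.
Revenue = 5 × 86 = €430.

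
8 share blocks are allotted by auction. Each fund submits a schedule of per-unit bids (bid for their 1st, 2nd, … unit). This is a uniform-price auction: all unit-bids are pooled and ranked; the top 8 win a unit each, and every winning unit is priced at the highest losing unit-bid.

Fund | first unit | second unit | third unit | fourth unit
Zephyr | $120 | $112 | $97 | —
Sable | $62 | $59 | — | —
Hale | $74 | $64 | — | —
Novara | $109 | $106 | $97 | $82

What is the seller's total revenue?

Total revenue: $512

All unit-bids, highest first — top 8: 120 (Zephyr-1), 112 (Zephyr-2), 109 (Novara-1), 106 (Novara-2), 97 (Zephyr-3), 97 (Novara-3), 82 (Novara-4), 74 (Hale-1)
The (k+1)-th unit-bid is $64.
Allocation: Hale 1, Novara 4, Zephyr 3. Every unit priced at $64.
Revenue = 8 × 64 = $512.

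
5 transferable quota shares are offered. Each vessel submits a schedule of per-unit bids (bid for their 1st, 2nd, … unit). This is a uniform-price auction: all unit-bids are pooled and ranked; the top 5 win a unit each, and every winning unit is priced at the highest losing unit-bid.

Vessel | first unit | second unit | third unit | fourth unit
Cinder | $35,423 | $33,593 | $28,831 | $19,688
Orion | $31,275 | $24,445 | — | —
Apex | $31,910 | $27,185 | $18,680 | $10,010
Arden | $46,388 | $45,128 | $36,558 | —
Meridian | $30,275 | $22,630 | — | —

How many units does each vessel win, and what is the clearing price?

Arden 3, Cinder 2; clearing price $31,910

All unit-bids, highest first — top 5: 46,388 (Arden-1), 45,128 (Arden-2), 36,558 (Arden-3), 35,423 (Cinder-1), 33,593 (Cinder-2)
Highest rejected unit-bid = $31,910.
Allocation: Arden 3, Cinder 2.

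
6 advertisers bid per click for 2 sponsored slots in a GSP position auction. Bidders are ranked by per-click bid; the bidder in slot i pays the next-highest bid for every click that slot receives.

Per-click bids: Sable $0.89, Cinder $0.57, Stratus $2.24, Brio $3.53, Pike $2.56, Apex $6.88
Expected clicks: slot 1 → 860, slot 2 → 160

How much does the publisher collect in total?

Total revenue: $3445.40

Sorting advertisers: $6.88 (Apex) > $3.53 (Brio) > $2.56 (Pike) > …
Slot 1: Apex pays $3.53 × 860 = $3035.80
Slot 2: Brio pays $2.56 × 160 = $409.60
Total = $3445.40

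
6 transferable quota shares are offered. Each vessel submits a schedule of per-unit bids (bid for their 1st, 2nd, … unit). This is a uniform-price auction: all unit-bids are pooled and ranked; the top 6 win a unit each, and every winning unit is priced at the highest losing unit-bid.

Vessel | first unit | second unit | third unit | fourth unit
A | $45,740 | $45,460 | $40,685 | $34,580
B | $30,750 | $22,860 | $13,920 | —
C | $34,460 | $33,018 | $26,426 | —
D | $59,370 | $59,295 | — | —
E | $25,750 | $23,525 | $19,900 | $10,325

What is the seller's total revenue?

Pooled unit-bids ranked (top 6): 59,370 (D-1), 59,295 (D-2), 45,740 (A-1), 45,460 (A-2), 40,685 (A-3), 34,580 (A-4)
First bid not allocated: $34,460.
Allocation: A 4, D 2. Every unit priced at $34,460.
Revenue = 6 × 34,460 = $206,760.

Total revenue: $206,760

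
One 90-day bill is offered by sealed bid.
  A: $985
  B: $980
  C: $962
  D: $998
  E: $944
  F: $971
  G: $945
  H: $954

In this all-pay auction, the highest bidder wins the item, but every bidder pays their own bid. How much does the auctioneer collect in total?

Total revenue: $7,739

Bids in order: 998 (D) > 985 (A) > 980 (B) > 971 (F) > 962 (C) > 954 (H) > …
D wins with the top bid; all bids are sunk regardless.
Every bidder forfeits their bid regardless of winning.
Revenue = 985 + 980 + 962 + 998 + 944 + 971 + 945 + 954 = $7,739.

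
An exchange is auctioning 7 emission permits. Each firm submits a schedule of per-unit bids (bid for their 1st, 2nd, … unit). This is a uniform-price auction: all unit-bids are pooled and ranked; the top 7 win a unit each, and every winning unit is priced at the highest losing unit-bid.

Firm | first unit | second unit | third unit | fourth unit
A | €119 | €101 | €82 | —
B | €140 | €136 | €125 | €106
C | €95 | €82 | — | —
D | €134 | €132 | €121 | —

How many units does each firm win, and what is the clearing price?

All unit-bids, highest first — top 7: 140 (B-1), 136 (B-2), 134 (D-1), 132 (D-2), 125 (B-3), 121 (D-3), 119 (A-1)
The (k+1)-th unit-bid is €106.
Allocation: A 1, B 3, D 3.

A 1, B 3, D 3; clearing price €106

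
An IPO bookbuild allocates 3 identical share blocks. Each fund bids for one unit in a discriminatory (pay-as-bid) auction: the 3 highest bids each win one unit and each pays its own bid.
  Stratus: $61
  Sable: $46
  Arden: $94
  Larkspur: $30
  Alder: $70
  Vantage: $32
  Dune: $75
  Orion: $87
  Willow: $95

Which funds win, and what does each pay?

Willow $95, Arden $94, Orion $87

Ordering the bids: 95 (Willow), 94 (Arden), 87 (Orion), 75 (Dune), 70 (Alder), …
Top 3: Willow, Arden, Orion.
Each winner pays its own bid: Willow $95, Arden $94, Orion $87.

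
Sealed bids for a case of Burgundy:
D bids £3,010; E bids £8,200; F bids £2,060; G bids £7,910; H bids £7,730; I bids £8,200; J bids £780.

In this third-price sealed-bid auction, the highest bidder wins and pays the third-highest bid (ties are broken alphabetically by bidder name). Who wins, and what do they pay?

E pays £7,910

Sorting bids: 8,200 (E) > 8,200 (I) > 7,910 (G) > 7,730 (H) > 3,010 (D) > 2,060 (F) > …
E and I tie at £8,200; tie-break gives it to E.
E wins; payment is bid #3 in the ranking = £7,910.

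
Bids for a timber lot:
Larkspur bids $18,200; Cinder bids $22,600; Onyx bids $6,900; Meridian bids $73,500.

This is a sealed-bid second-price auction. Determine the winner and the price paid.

Sealed-bid second-price auction: the highest bidder wins and pays the second-highest bid.
Bids ranked: 73,500 (Meridian) > 22,600 (Cinder) > 18,200 (Larkspur) > 6,900 (Onyx)
Meridian is highest; pays the second-highest bid, $22,600.

Meridian pays $22,600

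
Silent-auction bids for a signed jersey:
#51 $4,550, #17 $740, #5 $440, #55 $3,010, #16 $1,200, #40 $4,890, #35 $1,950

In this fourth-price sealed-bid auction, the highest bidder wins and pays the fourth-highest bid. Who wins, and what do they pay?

#40 pays $1,950

Sorting bids: 4,890 (#40) > 4,550 (#51) > 3,010 (#55) > 1,950 (#35) > 1,200 (#16) > 740 (#17) > …
#40 is highest; pays the fourth-highest bid, $1,950.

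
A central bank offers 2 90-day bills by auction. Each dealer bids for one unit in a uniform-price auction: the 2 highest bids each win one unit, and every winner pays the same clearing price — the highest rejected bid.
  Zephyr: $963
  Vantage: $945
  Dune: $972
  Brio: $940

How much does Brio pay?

Brio pays $0

Bids ranked high→low: 972 (Dune), 963 (Zephyr), 945 (Vantage), 940 (Brio)
Top 2: Dune, Zephyr.
First losing bid is Vantage's $945, which sets the uniform price.
Brio does not win → pays $0.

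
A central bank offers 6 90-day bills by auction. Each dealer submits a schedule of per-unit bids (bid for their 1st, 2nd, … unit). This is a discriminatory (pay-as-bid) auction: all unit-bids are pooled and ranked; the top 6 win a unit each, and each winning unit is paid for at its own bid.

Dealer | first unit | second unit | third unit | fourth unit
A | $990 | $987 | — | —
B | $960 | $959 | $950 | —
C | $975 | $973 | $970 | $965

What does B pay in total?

B pays $0

Pooled unit-bids ranked (top 6): 990 (A-1), 987 (A-2), 975 (C-1), 973 (C-2), 970 (C-3), 965 (C-4)
Next rejected bid: $960 (not a price — pay-as-bid).
B wins no units.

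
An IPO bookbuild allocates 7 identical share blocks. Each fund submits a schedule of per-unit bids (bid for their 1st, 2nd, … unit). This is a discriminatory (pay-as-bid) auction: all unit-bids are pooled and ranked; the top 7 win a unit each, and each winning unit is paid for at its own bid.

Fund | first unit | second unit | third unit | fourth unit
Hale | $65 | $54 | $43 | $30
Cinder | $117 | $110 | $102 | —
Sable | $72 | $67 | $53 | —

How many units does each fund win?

Cinder 3, Hale 2, Sable 2

Pooled unit-bids ranked (top 7): 117 (Cinder-1), 110 (Cinder-2), 102 (Cinder-3), 72 (Sable-1), 67 (Sable-2), 65 (Hale-1), 54 (Hale-2)
Next rejected bid: $53 (not a price — pay-as-bid).
Allocation: Cinder 3, Hale 2, Sable 2.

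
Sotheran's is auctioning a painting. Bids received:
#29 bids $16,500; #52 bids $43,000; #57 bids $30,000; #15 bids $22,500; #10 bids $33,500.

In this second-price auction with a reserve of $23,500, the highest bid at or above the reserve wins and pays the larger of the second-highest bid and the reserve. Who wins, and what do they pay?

Second-price auction with a reserve of $23,500: the highest bid at or above the reserve wins and pays the larger of the second-highest bid and the reserve.
Bids ranked: 43,000 (#52) > 33,500 (#10) > 30,000 (#57) > 22,500 (#15) > 16,500 (#29)
Highest eligible bid: #52 at $43,000.
Second-highest bid $33,500 exceeds the reserve $23,500 → payment $33,500.

#52 pays $33,500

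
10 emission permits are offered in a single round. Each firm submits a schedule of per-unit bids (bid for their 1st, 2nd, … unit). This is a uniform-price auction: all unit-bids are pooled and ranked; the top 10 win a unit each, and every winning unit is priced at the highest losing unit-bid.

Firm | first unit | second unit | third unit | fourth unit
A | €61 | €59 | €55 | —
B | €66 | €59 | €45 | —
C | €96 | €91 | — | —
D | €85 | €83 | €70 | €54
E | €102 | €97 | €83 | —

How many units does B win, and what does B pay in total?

All unit-bids, highest first — top 10: 102 (E-1), 97 (E-2), 96 (C-1), 91 (C-2), 85 (D-1), 83 (D-2), 83 (E-3), 70 (D-3), 66 (B-1), 61 (A-1)
The (k+1)-th unit-bid is €59.
B wins 1 unit(s) at €59 each.

B: 1 unit, pays €59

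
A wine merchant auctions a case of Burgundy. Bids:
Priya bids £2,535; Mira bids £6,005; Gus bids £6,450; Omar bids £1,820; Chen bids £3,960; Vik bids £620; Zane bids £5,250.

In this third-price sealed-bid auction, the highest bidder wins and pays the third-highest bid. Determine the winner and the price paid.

Gus pays £5,250

Sorting bids: 6,450 (Gus) > 6,005 (Mira) > 5,250 (Zane) > 3,960 (Chen) > 2,535 (Priya) > 1,820 (Omar) > …
Gus is highest; pays the third-highest bid, £5,250.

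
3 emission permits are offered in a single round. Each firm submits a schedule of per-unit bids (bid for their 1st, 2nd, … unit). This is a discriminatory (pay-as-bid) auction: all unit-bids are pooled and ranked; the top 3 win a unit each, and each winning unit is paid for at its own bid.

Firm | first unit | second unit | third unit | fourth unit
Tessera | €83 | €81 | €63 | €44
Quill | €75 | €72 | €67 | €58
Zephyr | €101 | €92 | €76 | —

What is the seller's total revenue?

Total revenue: €276

All unit-bids, highest first — top 3: 101 (Zephyr-1), 92 (Zephyr-2), 83 (Tessera-1)
Next rejected bid: €81 (not a price — pay-as-bid).
Each winning unit pays its own bid.
Revenue = 101 + 92 + 83 = €276.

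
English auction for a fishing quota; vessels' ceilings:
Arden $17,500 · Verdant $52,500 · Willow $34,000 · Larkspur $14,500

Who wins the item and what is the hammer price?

Verdant wins at $34,000

Sorting limits: 52,500 (Verdant) > 34,000 (Willow) > 17,500 (Arden) > 14,500 (Larkspur)
Bidding ends when Willow exits at $34,000; Verdant takes it.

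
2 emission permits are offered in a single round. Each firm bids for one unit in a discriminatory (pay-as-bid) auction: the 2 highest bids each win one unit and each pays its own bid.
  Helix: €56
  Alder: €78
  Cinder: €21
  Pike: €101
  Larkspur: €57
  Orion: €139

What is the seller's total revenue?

Total revenue: €240

Sorting: 139 (Orion), 101 (Pike), 78 (Alder), 57 (Larkspur), …
Winners (2 units): Orion, Pike.
Total revenue = 139 + 101 = €240.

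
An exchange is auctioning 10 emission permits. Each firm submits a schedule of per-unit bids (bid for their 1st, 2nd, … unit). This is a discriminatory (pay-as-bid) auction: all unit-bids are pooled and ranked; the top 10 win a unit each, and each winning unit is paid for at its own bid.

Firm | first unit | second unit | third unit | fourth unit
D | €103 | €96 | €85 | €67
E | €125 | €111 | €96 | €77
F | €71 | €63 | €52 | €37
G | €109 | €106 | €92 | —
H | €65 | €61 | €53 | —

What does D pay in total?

Merging the schedules and taking the best 10: 125 (E-1), 111 (E-2), 109 (G-1), 106 (G-2), 103 (D-1), 96 (D-2), 96 (E-3), 92 (G-3), 85 (D-3), 77 (E-4)
Next rejected bid: €71 (not a price — pay-as-bid).
D's winning unit-bids: 103 + 96 + 85 = €284.

D pays €284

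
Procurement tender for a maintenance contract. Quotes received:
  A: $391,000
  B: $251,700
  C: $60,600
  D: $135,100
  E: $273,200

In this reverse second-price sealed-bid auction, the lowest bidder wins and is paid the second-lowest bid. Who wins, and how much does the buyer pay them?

C is paid $135,100

Bids ranked: 60,600 (C) < 135,100 (D) < 251,700 (B) < 273,200 (E) < 391,000 (A)
C is lowest; is paid the second-lowest bid, $135,100.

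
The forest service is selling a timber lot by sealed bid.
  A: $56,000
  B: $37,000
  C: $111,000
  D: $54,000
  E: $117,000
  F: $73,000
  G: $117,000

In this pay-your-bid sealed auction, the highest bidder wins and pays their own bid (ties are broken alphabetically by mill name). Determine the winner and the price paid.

Rule: the highest bidder wins and pays their own bid.
Bids in order: 117,000 (E) > 117,000 (G) > 111,000 (C) > 73,000 (F) > 56,000 (A) > 54,000 (D) > …
E and G tie at $117,000; tie-break gives it to E.
E is highest → pays own bid, $117,000.

E pays $117,000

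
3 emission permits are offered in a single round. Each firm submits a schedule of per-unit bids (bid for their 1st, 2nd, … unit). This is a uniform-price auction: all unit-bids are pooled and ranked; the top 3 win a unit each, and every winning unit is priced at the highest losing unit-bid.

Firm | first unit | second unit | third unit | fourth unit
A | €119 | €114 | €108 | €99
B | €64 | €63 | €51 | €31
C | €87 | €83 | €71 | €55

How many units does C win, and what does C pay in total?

Merging the schedules and taking the best 3: 119 (A-1), 114 (A-2), 108 (A-3)
The (k+1)-th unit-bid is €99.
C wins 0 unit(s) at €99 each.

C: 0 units, pays €0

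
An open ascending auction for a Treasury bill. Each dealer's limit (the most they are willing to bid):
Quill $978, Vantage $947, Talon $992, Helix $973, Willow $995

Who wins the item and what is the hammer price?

Limits in order: 995 (Willow) > 992 (Talon) > 978 (Quill) > 973 (Helix) > 947 (Vantage)
Bidding ends when Talon exits at $992; Willow takes it.

Willow wins at $992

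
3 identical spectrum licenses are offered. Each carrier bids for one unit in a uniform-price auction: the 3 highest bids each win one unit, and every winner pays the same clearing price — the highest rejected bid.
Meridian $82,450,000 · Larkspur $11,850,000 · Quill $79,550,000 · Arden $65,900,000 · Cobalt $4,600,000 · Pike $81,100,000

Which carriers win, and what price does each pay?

Meridian, Pike, Quill; each pays $65,900,000

Ordering the bids: 82,450,000 (Meridian), 81,100,000 (Pike), 79,550,000 (Quill), 65,900,000 (Arden), 11,850,000 (Larkspur), …
Winners (3 units): Meridian, Pike, Quill.
Highest unsuccessful bid: $65,900,000 → clearing price.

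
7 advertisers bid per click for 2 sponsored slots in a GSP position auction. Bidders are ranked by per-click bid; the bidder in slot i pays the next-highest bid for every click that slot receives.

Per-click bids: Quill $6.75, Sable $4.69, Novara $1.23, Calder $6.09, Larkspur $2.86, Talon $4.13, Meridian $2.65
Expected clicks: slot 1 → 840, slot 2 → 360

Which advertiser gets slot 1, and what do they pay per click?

Sorting advertisers: $6.75 (Quill) > $6.09 (Calder) > $4.69 (Sable) > …
Slot 1 goes to the first-ranked bidder, Quill, who pays the next bid down: $6.09/click.

Quill; $6.09 per click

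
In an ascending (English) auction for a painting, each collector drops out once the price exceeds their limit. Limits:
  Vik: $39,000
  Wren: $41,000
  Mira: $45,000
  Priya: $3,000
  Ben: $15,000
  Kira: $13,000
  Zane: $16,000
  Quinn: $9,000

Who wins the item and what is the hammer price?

Mira wins at $41,000

Open ascending-bid auction: the price rises until one bidder remains; the winner pays the price at which the last rival dropped out.
Limits ranked: 45,000 (Mira) > 41,000 (Wren) > 39,000 (Vik) > 16,000 (Zane) > 15,000 (Ben) > 13,000 (Kira) > …
Wren is the last rival to drop out, at $41,000; Mira remains and wins at that price.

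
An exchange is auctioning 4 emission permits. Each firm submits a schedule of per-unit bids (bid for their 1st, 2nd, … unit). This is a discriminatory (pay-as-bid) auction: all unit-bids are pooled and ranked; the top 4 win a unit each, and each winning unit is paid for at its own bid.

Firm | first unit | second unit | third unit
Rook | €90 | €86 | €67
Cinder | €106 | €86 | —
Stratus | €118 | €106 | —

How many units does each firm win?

Cinder 1, Rook 1, Stratus 2

Merging the schedules and taking the best 4: 118 (Stratus-1), 106 (Cinder-1), 106 (Stratus-2), 90 (Rook-1)
Next rejected bid: €86 (not a price — pay-as-bid).
Allocation: Cinder 1, Rook 1, Stratus 2.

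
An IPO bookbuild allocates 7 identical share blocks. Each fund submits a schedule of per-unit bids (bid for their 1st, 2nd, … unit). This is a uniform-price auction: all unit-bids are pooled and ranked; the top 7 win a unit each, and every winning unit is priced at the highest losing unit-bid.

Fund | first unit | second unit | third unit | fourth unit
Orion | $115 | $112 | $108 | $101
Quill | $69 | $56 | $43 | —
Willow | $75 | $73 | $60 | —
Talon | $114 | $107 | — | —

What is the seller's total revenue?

Total revenue: $511

All unit-bids, highest first — top 7: 115 (Orion-1), 114 (Talon-1), 112 (Orion-2), 108 (Orion-3), 107 (Talon-2), 101 (Orion-4), 75 (Willow-1)
Highest rejected unit-bid = $73.
Allocation: Orion 4, Talon 2, Willow 1. Every unit priced at $73.
Revenue = 7 × 73 = $511.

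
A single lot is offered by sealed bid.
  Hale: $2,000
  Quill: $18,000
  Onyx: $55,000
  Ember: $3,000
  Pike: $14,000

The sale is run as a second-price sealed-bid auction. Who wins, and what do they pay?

Onyx pays $18,000

Sorting bids: 55,000 (Onyx) > 18,000 (Quill) > 14,000 (Pike) > 3,000 (Ember) > 2,000 (Hale)
Second-price: Onyx pays Quill's bid of $18,000.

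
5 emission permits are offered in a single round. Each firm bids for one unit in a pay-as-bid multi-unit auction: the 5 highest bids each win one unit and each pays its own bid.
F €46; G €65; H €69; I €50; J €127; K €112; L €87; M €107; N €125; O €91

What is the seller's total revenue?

Total revenue: €562

Bids ranked high→low: 127 (J), 125 (N), 112 (K), 107 (M), 91 (O), 87 (L), 69 (H), …
Top 5: J, N, K, M, O.
Total revenue = 127 + 125 + 112 + 107 + 91 = €562.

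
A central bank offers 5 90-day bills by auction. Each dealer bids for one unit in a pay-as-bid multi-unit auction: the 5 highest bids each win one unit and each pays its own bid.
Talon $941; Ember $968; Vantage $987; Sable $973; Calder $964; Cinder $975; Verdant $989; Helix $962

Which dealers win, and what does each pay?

Bids ranked high→low: 989 (Verdant), 987 (Vantage), 975 (Cinder), 973 (Sable), 968 (Ember), 964 (Calder), 962 (Helix), …
The 5 highest are Verdant, Vantage, Cinder, Sable, Ember.
Each winner pays its own bid: Verdant $989, Vantage $987, Cinder $975, Sable $973, Ember $968.

Verdant $989, Vantage $987, Cinder $975, Sable $973, Ember $968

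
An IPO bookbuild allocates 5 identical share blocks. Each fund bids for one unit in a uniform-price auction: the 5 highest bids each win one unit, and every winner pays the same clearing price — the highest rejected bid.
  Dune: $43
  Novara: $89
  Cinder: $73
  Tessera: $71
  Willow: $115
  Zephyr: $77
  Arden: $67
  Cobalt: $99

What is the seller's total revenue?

Ordering the bids: 115 (Willow), 99 (Cobalt), 89 (Novara), 77 (Zephyr), 73 (Cinder), 71 (Tessera), 67 (Arden), …
Winners (5 units): Willow, Cobalt, Novara, Zephyr, Cinder.
First losing bid is Tessera's $71, which sets the uniform price.
Total revenue = 5 × $71 = $355.

Total revenue: $355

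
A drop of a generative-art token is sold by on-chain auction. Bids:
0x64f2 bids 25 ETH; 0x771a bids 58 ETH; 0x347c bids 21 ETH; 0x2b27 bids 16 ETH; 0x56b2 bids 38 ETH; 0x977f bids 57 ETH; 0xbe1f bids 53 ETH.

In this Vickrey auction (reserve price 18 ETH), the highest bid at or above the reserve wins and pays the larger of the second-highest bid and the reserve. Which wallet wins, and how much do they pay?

Bids in order: 58 (0x771a) > 57 (0x977f) > 53 (0xbe1f) > 38 (0x56b2) > 25 (0x64f2) > 21 (0x347c) > …
0x771a has the top bid at or above the reserve (58 ETH).
Second-highest bid 57 ETH exceeds the reserve 18 ETH → payment 57 ETH.

0x771a pays 57 ETH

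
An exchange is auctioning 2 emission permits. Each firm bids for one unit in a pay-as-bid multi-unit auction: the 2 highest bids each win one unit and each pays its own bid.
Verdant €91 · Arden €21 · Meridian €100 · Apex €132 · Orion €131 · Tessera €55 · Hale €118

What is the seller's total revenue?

Bids ranked high→low: 132 (Apex), 131 (Orion), 118 (Hale), 100 (Meridian), …
Winners (2 units): Apex, Orion.
Total revenue = 132 + 131 = €263.

Total revenue: €263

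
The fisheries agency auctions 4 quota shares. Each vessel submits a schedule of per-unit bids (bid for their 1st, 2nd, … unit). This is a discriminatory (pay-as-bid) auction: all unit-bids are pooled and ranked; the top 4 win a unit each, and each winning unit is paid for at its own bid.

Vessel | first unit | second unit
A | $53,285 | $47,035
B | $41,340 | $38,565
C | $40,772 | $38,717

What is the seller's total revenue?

Total revenue: $182,432

Merging the schedules and taking the best 4: 53,285 (A-1), 47,035 (A-2), 41,340 (B-1), 40,772 (C-1)
Next rejected bid: $38,717 (not a price — pay-as-bid).
Each winning unit pays its own bid.
Revenue = 53,285 + 47,035 + 41,340 + 40,772 = $182,432.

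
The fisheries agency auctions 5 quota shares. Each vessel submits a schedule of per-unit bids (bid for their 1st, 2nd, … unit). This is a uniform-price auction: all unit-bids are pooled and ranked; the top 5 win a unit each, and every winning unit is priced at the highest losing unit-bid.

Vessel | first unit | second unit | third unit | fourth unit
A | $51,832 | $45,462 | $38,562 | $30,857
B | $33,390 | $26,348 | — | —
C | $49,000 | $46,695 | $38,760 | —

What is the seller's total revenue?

Merging the schedules and taking the best 5: 51,832 (A-1), 49,000 (C-1), 46,695 (C-2), 45,462 (A-2), 38,760 (C-3)
The (k+1)-th unit-bid is $38,562.
Allocation: A 2, C 3. Every unit priced at $38,562.
Revenue = 5 × 38,562 = $192,810.

Total revenue: $192,810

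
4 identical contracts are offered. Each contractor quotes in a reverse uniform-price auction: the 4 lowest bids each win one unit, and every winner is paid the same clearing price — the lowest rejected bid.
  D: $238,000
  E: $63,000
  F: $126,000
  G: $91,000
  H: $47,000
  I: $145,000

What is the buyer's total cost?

Total cost: $580,000

Bids ranked low→high: 47,000 (H), 63,000 (E), 91,000 (G), 126,000 (F), 145,000 (I), 238,000 (D)
The 4 lowest are H, E, G, F.
Clearing price = lowest rejected bid = $145,000.
Total cost = 4 × $145,000 = $580,000.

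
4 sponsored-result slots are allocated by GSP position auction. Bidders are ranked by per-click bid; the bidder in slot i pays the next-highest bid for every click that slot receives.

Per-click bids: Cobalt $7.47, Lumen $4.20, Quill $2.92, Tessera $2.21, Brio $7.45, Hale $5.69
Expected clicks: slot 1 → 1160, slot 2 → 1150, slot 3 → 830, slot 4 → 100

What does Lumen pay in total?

Lumen pays $292.00

Sorting advertisers: $7.47 (Cobalt) > $7.45 (Brio) > $5.69 (Hale) > $4.20 (Lumen) > $2.92 (Quill) > …
Lumen holds slot 4 → pays next bid $2.92 × 100 clicks = $292.00.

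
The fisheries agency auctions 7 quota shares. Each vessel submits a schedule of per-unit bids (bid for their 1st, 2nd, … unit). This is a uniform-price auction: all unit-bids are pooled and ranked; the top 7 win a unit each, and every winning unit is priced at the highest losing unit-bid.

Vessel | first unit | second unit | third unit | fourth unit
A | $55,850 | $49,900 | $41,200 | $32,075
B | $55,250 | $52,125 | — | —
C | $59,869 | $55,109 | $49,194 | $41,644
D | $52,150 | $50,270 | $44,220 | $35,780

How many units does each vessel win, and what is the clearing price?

All unit-bids, highest first — top 7: 59,869 (C-1), 55,850 (A-1), 55,250 (B-1), 55,109 (C-2), 52,150 (D-1), 52,125 (B-2), 50,270 (D-2)
First bid not allocated: $49,900.
Allocation: A 1, B 2, C 2, D 2.

A 1, B 2, C 2, D 2; clearing price $49,900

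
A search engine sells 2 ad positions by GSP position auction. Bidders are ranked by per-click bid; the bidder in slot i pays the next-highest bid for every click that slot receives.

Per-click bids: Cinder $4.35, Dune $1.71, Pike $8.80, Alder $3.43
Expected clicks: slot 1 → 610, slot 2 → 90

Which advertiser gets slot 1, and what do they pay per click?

Pike; $4.35 per click

Per-click bids in order: $8.80 (Pike) > $4.35 (Cinder) > $3.43 (Alder) > …
Slot 1 goes to the first-ranked bidder, Pike, who pays the next bid down: $4.35/click.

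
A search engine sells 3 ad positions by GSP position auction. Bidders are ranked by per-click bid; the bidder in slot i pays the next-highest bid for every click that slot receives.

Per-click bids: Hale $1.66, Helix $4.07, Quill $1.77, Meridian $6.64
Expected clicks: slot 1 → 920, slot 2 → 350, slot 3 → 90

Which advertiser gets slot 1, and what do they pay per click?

Sorting advertisers: $6.64 (Meridian) > $4.07 (Helix) > $1.77 (Quill) > $1.66 (Hale)
Slot 1 goes to the first-ranked bidder, Meridian, who pays the next bid down: $4.07/click.

Meridian; $4.07 per click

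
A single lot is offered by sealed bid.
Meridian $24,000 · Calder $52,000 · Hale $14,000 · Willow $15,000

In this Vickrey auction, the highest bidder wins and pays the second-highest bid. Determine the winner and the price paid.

Calder pays $24,000

Bids in order: 52,000 (Calder) > 24,000 (Meridian) > 15,000 (Willow) > 14,000 (Hale)
Calder wins with the highest bid; price is set by the runner-up at $24,000.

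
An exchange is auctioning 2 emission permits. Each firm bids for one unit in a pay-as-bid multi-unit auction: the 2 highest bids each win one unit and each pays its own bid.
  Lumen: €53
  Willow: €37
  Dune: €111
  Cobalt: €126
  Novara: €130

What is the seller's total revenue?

Sorting: 130 (Novara), 126 (Cobalt), 111 (Dune), 53 (Lumen), …
Winners (2 units): Novara, Cobalt.
Total revenue = 130 + 126 = €256.

Total revenue: €256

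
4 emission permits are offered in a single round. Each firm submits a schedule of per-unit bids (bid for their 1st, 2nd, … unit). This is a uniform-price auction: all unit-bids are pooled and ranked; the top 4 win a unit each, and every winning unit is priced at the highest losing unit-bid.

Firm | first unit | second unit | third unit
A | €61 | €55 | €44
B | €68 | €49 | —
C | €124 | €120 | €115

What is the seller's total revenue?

Total revenue: €244

All unit-bids, highest first — top 4: 124 (C-1), 120 (C-2), 115 (C-3), 68 (B-1)
Highest rejected unit-bid = €61.
Allocation: B 1, C 3. Every unit priced at €61.
Revenue = 4 × 61 = €244.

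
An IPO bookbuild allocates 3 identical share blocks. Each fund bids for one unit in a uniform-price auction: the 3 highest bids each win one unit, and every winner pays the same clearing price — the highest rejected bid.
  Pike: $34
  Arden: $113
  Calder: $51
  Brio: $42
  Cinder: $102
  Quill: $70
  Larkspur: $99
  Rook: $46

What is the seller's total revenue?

Total revenue: $210

Sorting: 113 (Arden), 102 (Cinder), 99 (Larkspur), 70 (Quill), 51 (Calder), …
Winners (3 units): Arden, Cinder, Larkspur.
Clearing price = highest rejected bid = $70.
Total revenue = 3 × $70 = $210.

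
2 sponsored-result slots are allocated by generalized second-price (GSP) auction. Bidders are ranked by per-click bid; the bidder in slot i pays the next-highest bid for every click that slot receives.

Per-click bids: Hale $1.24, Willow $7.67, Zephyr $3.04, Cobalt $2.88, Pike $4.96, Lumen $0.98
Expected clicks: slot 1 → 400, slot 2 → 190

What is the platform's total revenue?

Total revenue: $2561.60

Per-click bids in order: $7.67 (Willow) > $4.96 (Pike) > $3.04 (Zephyr) > …
Slot 1: Willow pays $4.96 × 400 = $1984.00
Slot 2: Pike pays $3.04 × 190 = $577.60
Total = $2561.60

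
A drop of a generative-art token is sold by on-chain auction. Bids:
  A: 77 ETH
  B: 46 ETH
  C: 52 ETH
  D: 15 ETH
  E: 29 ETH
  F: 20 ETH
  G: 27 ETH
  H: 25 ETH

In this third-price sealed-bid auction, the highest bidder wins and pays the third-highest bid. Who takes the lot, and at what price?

Bids ranked: 77 (A) > 52 (C) > 46 (B) > 29 (E) > 27 (G) > 25 (H) > …
A is highest; pays the third-highest bid, 46 ETH.

A pays 46 ETH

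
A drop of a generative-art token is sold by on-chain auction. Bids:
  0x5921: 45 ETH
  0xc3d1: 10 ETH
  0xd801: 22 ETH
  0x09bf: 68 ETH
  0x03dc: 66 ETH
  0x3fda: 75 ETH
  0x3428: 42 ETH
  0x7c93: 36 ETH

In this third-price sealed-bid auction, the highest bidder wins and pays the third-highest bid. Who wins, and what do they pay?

Bids in order: 75 (0x3fda) > 68 (0x09bf) > 66 (0x03dc) > 45 (0x5921) > 42 (0x3428) > 36 (0x7c93) > …
0x3fda wins; payment is bid #3 in the ranking = 66 ETH.

0x3fda pays 66 ETH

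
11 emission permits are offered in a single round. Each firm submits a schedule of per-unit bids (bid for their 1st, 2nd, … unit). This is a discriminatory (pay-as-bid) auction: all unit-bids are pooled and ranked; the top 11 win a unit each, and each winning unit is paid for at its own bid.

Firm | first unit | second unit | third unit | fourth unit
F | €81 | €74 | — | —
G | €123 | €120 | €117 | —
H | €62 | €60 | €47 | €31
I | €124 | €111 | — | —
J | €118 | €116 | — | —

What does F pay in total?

F pays €155

Merging the schedules and taking the best 11: 124 (I-1), 123 (G-1), 120 (G-2), 118 (J-1), 117 (G-3), 116 (J-2), 111 (I-2), 81 (F-1), 74 (F-2), 62 (H-1), 60 (H-2)
Next rejected bid: €47 (not a price — pay-as-bid).
F's winning unit-bids: 81 + 74 = €155.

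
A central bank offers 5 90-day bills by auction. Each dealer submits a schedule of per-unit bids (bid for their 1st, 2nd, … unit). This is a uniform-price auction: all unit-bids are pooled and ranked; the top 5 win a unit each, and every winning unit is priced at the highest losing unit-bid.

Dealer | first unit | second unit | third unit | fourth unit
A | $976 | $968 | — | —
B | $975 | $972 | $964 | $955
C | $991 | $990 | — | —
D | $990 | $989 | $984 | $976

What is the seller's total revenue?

All unit-bids, highest first — top 5: 991 (C-1), 990 (C-2), 990 (D-1), 989 (D-2), 984 (D-3)
Highest rejected unit-bid = $976.
Allocation: C 2, D 3. Every unit priced at $976.
Revenue = 5 × 976 = $4,880.

Total revenue: $4,880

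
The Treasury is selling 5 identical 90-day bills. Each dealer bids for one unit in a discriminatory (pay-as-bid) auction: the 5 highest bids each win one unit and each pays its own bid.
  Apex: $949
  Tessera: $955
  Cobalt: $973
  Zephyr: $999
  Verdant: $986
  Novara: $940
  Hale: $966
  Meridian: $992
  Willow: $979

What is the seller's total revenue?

Total revenue: $4,929

Ordering the bids: 999 (Zephyr), 992 (Meridian), 986 (Verdant), 979 (Willow), 973 (Cobalt), 966 (Hale), 955 (Tessera), …
Winners (5 units): Zephyr, Meridian, Verdant, Willow, Cobalt.
Total revenue = 999 + 992 + 986 + 979 + 973 = $4,929.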